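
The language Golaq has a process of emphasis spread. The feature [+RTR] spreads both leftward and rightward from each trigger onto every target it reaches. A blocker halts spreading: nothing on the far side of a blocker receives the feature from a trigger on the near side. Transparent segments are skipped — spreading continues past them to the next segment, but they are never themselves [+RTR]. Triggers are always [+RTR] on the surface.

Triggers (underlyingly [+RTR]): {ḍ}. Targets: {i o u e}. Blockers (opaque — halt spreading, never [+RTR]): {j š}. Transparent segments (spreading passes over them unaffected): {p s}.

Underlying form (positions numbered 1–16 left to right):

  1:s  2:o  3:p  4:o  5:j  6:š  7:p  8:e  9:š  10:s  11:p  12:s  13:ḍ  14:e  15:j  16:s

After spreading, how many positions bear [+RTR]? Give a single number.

2

From /ḍ/ at 13 rightward: 14 /e/ → [+RTR]; 15 /j/ blocks.
From /ḍ/ at 13 leftward: 12 /s/ transparent; 11 /p/ transparent; 10 /s/ transparent; 9 /š/ blocks.
Targets with no active source: positions 2 4 8 stay [-emphatic].
[+RTR] positions on the surface: 13 14.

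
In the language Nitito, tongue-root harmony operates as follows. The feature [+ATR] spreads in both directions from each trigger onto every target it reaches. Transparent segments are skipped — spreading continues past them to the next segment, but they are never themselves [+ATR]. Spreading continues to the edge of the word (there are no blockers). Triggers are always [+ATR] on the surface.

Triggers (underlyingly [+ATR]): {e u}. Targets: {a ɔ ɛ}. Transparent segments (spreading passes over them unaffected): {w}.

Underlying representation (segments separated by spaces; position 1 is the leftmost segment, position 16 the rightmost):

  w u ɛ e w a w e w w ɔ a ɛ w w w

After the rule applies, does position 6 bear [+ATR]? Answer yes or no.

yes

From /u/ at 2 rightward: 3 /ɛ/ → [+ATR]; 4 /e/ is itself a trigger — this domain ends here.
From /u/ at 2 leftward: 1 /w/ transparent; word edge.
From /e/ at 4 rightward: 5 /w/ transparent; 6 /a/ → [+ATR]; 7 /w/ transparent; 8 /e/ is itself a trigger — this domain ends here.
From /e/ at 4 leftward: 3 /ɛ/ → [+ATR]; 2 /u/ is itself a trigger — this domain ends here.
From /e/ at 8 rightward: 9 /w/ transparent; 10 /w/ transparent; 11 /ɔ/ → [+ATR]; 12 /a/ → [+ATR]; 13 /ɛ/ → [+ATR]; 14 /w/ transparent; 15 /w/ transparent; 16 /w/ transparent; word edge.
From /e/ at 8 leftward: 7 /w/ transparent; 6 /a/ → [+ATR]; 5 /w/ transparent; 4 /e/ is itself a trigger — this domain ends here.
[+ATR] positions on the surface: 2 3 4 6 8 11 12 13.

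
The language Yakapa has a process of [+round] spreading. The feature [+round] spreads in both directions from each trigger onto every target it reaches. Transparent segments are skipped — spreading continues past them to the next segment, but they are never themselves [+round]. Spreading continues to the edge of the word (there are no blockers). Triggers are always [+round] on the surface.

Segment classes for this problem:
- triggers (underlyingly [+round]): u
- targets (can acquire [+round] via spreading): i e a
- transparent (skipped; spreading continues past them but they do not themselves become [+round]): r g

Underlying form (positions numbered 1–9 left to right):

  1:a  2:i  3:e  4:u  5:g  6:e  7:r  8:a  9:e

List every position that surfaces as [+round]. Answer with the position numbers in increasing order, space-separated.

From /u/ at 4 rightward: 5 /g/ transparent; 6 /e/ → [+round]; 7 /r/ transparent; 8 /a/ → [+round]; 9 /e/ → [+round]; word edge.
From /u/ at 4 leftward: 3 /e/ → [+round]; 2 /i/ → [+round]; 1 /a/ → [+round]; word edge.

1 2 3 4 6 8 9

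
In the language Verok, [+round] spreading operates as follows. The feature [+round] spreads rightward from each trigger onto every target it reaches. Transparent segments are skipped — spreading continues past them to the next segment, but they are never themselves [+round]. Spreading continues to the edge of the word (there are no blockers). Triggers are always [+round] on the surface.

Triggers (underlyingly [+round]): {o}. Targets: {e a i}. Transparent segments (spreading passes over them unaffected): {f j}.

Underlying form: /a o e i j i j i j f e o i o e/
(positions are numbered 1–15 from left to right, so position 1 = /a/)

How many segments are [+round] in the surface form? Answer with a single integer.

From /o/ at 2 rightward: 3 /e/ → [+round]; 4 /i/ → [+round]; 5 /j/ transparent; 6 /i/ → [+round]; 7 /j/ transparent; 8 /i/ → [+round]; 9 /j/ transparent; 10 /f/ transparent; 11 /e/ → [+round]; 12 /o/ is itself a trigger — this domain ends here.
From /o/ at 12 rightward: 13 /i/ → [+round]; 14 /o/ is itself a trigger — this domain ends here.
From /o/ at 14 rightward: 15 /e/ → [+round]; word edge.
Target with no active source: position 1 stays [-round].
[+round] positions on the surface: 2 3 4 6 8 11 12 13 14 15.

10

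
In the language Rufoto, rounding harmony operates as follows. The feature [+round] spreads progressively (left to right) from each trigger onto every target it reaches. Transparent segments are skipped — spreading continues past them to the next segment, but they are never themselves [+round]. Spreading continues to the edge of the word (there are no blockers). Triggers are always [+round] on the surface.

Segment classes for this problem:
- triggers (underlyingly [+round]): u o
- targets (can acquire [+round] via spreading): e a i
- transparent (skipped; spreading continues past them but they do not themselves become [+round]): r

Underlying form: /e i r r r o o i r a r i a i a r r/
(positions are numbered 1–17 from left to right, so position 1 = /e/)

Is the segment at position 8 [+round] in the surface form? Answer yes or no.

From /o/ at 6 rightward: 7 /o/ is itself a trigger — this domain ends here.
From /o/ at 7 rightward: 8 /i/ → [+round]; 9 /r/ transparent; 10 /a/ → [+round]; 11 /r/ transparent; 12 /i/ → [+round]; 13 /a/ → [+round]; 14 /i/ → [+round]; 15 /a/ → [+round]; 16 /r/ transparent; 17 /r/ transparent; word edge.
Targets with no active source: positions 1 2 stay [-round].
[+round] positions on the surface: 6 7 8 10 12 13 14 15.

yes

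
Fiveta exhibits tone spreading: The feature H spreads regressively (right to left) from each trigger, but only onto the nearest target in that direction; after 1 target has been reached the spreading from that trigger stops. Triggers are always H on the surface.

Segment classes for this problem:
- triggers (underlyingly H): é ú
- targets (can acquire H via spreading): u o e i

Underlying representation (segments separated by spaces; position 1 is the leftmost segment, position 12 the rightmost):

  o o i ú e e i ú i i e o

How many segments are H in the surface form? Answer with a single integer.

From /ú/ at 4 leftward: 3 /i/ → H; bound reached.
From /ú/ at 8 leftward: 7 /i/ → H; bound reached.
Targets with no active source: positions 1 2 5 6 9 10 11 12 stay [-high tone].
H positions on the surface: 3 4 7 8.

4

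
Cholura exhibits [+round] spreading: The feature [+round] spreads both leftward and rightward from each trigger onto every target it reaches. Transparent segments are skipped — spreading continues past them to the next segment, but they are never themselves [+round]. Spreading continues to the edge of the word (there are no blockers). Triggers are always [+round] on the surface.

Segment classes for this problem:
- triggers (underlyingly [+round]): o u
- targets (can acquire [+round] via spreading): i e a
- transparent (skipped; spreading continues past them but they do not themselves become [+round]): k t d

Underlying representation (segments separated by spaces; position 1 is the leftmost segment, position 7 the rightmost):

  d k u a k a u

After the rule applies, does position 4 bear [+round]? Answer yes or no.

From /u/ at 3 rightward: 4 /a/ → [+round]; 5 /k/ transparent; 6 /a/ → [+round]; 7 /u/ is itself a trigger — this domain ends here.
From /u/ at 3 leftward: 2 /k/ transparent; 1 /d/ transparent; word edge.
From /u/ at 7 rightward: word edge.
From /u/ at 7 leftward: 6 /a/ → [+round]; 5 /k/ transparent; 4 /a/ → [+round]; 3 /u/ is itself a trigger — this domain ends here.
[+round] positions on the surface: 3 4 6 7.

yes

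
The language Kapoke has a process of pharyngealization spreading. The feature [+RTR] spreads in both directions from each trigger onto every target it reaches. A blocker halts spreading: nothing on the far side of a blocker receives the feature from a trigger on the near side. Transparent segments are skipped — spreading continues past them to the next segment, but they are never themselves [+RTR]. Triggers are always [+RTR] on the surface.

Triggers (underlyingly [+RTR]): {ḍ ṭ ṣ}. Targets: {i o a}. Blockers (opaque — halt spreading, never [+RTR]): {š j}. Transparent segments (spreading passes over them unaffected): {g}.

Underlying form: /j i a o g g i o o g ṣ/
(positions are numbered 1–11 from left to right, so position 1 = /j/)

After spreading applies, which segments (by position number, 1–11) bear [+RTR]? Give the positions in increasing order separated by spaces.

2 3 4 7 8 9 11

From /ṣ/ at 11 rightward: word edge.
From /ṣ/ at 11 leftward: 10 /g/ transparent; 9 /o/ → [+RTR]; 8 /o/ → [+RTR]; 7 /i/ → [+RTR]; 6 /g/ transparent; 5 /g/ transparent; 4 /o/ → [+RTR]; 3 /a/ → [+RTR]; 2 /i/ → [+RTR]; 1 /j/ blocks.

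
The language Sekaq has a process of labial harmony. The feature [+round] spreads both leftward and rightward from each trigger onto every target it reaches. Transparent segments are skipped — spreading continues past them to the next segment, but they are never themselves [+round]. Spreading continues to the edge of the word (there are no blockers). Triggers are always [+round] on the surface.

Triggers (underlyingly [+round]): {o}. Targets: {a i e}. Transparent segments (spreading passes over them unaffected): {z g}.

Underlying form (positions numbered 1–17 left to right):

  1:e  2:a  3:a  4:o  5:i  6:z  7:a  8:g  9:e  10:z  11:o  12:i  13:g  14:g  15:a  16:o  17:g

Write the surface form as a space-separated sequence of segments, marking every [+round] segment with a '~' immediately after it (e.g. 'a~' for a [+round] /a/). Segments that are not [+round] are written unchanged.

From /o/ at 4 rightward: 5 /i/ → [+round]; 6 /z/ transparent; 7 /a/ → [+round]; 8 /g/ transparent; 9 /e/ → [+round]; 10 /z/ transparent; 11 /o/ is itself a trigger — this domain ends here.
From /o/ at 4 leftward: 3 /a/ → [+round]; 2 /a/ → [+round]; 1 /e/ → [+round]; word edge.
From /o/ at 11 rightward: 12 /i/ → [+round]; 13 /g/ transparent; 14 /g/ transparent; 15 /a/ → [+round]; 16 /o/ is itself a trigger — this domain ends here.
From /o/ at 11 leftward: 10 /z/ transparent; 9 /e/ → [+round]; 8 /g/ transparent; 7 /a/ → [+round]; 6 /z/ transparent; 5 /i/ → [+round]; 4 /o/ is itself a trigger — this domain ends here.
From /o/ at 16 rightward: 17 /g/ transparent; word edge.
From /o/ at 16 leftward: 15 /a/ → [+round]; 14 /g/ transparent; 13 /g/ transparent; 12 /i/ → [+round]; 11 /o/ is itself a trigger — this domain ends here.
[+round] positions on the surface: 1 2 3 4 5 7 9 11 12 15 16.

e~ a~ a~ o~ i~ z a~ g e~ z o~ i~ g g a~ o~ g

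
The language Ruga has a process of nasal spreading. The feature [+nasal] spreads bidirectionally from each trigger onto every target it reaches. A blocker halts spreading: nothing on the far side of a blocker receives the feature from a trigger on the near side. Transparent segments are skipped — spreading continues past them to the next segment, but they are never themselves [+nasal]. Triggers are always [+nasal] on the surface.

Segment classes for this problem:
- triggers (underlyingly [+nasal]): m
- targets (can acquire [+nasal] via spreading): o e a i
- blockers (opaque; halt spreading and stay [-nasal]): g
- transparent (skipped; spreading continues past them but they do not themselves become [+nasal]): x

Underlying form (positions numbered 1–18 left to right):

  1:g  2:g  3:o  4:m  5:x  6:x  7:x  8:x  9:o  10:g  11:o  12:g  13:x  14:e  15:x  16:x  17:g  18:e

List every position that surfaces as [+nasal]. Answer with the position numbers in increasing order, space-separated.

3 4 9

From /m/ at 4 rightward: 5 /x/ transparent; 6 /x/ transparent; 7 /x/ transparent; 8 /x/ transparent; 9 /o/ → [+nasal]; 10 /g/ blocks.
From /m/ at 4 leftward: 3 /o/ → [+nasal]; 2 /g/ blocks.
Targets with no active source: positions 11 14 18 stay [-nasal].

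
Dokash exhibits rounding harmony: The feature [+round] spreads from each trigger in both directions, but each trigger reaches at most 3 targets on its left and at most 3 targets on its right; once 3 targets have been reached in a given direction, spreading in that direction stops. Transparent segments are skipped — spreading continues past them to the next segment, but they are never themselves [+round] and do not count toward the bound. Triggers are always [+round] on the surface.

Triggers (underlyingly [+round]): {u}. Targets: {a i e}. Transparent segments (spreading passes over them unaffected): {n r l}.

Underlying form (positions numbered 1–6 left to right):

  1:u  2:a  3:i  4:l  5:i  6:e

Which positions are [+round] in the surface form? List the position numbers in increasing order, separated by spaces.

1 2 3 5

From /u/ at 1 rightward: 2 /a/ → [+round]; 3 /i/ → [+round]; 4 /l/ transparent; 5 /i/ → [+round]; bound reached.
From /u/ at 1 leftward: word edge.
Target with no active source: position 6 stays [-round].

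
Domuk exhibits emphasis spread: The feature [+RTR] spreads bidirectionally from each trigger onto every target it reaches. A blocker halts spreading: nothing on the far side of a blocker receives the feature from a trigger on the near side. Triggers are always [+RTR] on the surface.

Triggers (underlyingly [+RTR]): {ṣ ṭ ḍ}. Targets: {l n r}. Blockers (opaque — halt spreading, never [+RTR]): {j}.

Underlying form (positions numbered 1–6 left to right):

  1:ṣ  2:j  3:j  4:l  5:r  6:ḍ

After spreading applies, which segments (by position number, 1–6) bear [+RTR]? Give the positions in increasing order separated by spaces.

From /ṣ/ at 1 rightward: 2 /j/ blocks.
From /ṣ/ at 1 leftward: word edge.
From /ḍ/ at 6 rightward: word edge.
From /ḍ/ at 6 leftward: 5 /r/ → [+RTR]; 4 /l/ → [+RTR]; 3 /j/ blocks.

1 4 5 6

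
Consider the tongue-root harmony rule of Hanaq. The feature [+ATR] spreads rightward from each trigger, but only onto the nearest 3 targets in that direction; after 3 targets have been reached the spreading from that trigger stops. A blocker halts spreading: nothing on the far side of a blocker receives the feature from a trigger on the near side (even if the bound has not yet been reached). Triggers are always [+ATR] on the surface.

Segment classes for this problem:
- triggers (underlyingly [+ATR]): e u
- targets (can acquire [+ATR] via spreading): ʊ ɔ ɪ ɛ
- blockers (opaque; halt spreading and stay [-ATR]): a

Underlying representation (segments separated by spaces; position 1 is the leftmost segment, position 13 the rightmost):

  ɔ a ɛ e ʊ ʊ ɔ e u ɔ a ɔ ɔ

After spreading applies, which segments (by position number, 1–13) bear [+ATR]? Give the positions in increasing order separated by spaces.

From /e/ at 4 rightward: 5 /ʊ/ → [+ATR]; 6 /ʊ/ → [+ATR]; 7 /ɔ/ → [+ATR]; bound reached.
From /e/ at 8 rightward: 9 /u/ is itself a trigger — this domain ends here.
From /u/ at 9 rightward: 10 /ɔ/ → [+ATR]; 11 /a/ blocks.
Targets with no active source: positions 1 3 12 13 stay [-ATR].

4 5 6 7 8 9 10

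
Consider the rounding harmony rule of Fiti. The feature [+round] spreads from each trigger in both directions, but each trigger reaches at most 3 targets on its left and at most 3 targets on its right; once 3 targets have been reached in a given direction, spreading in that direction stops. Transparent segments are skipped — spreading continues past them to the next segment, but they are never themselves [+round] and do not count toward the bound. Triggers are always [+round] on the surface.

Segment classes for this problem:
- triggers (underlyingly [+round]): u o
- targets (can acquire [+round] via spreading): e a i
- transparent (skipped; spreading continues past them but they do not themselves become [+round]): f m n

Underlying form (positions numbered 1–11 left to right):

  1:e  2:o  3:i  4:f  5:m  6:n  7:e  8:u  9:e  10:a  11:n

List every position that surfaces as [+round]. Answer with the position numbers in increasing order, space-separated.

From /o/ at 2 rightward: 3 /i/ → [+round]; 4 /f/ transparent; 5 /m/ transparent; 6 /n/ transparent; 7 /e/ → [+round]; 8 /u/ is itself a trigger — this domain ends here.
From /o/ at 2 leftward: 1 /e/ → [+round]; word edge.
From /u/ at 8 rightward: 9 /e/ → [+round]; 10 /a/ → [+round]; 11 /n/ transparent; word edge.
From /u/ at 8 leftward: 7 /e/ → [+round]; 6 /n/ transparent; 5 /m/ transparent; 4 /f/ transparent; 3 /i/ → [+round]; 2 /o/ is itself a trigger — this domain ends here.

1 2 3 7 8 9 10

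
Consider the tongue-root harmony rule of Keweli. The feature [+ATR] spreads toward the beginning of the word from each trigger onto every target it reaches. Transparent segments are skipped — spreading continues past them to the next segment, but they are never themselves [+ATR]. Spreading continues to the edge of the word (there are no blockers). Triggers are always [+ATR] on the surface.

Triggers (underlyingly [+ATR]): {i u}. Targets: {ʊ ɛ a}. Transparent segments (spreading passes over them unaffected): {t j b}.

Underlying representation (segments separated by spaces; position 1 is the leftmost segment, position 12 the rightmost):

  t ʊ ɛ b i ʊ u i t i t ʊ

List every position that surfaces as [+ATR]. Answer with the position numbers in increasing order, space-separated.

2 3 5 6 7 8 10

From /i/ at 5 leftward: 4 /b/ transparent; 3 /ɛ/ → [+ATR]; 2 /ʊ/ → [+ATR]; 1 /t/ transparent; word edge.
From /u/ at 7 leftward: 6 /ʊ/ → [+ATR]; 5 /i/ is itself a trigger — this domain ends here.
From /i/ at 8 leftward: 7 /u/ is itself a trigger — this domain ends here.
From /i/ at 10 leftward: 9 /t/ transparent; 8 /i/ is itself a trigger — this domain ends here.
Target with no active source: position 12 stays [-ATR].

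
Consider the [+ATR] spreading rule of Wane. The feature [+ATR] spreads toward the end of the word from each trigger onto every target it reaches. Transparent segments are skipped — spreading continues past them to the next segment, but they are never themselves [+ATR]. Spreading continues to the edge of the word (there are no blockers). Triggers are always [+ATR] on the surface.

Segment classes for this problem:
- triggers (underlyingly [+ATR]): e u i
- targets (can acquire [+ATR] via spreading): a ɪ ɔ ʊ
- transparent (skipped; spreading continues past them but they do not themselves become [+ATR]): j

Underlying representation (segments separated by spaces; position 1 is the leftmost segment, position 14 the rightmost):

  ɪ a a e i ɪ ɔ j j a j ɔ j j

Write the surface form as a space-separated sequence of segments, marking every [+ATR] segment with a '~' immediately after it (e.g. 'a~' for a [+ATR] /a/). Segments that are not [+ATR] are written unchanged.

ɪ a a e~ i~ ɪ~ ɔ~ j j a~ j ɔ~ j j

From /e/ at 4 rightward: 5 /i/ is itself a trigger — this domain ends here.
From /i/ at 5 rightward: 6 /ɪ/ → [+ATR]; 7 /ɔ/ → [+ATR]; 8 /j/ transparent; 9 /j/ transparent; 10 /a/ → [+ATR]; 11 /j/ transparent; 12 /ɔ/ → [+ATR]; 13 /j/ transparent; 14 /j/ transparent; word edge.
Targets with no active source: positions 1 2 3 stay [-ATR].
[+ATR] positions on the surface: 4 5 6 7 10 12.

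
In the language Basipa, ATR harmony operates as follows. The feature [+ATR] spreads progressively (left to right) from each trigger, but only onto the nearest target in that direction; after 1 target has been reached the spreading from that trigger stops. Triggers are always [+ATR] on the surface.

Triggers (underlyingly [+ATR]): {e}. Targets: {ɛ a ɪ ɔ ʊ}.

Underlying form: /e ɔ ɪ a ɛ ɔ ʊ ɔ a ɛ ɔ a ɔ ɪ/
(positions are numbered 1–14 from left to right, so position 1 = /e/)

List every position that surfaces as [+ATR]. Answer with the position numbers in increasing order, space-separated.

1 2

From /e/ at 1 rightward: 2 /ɔ/ → [+ATR]; bound reached.
Targets with no active source: positions 3 4 5 6 7 8 9 10 11 12 13 14 stay [-ATR].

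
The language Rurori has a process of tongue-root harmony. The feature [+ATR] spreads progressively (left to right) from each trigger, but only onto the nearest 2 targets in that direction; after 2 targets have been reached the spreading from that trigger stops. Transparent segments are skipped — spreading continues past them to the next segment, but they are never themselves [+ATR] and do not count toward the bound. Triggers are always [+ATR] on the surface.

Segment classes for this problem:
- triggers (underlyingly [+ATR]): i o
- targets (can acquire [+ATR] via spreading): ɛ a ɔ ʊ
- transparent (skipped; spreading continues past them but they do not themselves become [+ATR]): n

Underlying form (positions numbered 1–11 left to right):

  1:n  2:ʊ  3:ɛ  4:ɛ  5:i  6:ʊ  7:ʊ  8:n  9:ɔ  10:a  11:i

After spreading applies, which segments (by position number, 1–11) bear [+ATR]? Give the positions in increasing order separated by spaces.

From /i/ at 5 rightward: 6 /ʊ/ → [+ATR]; 7 /ʊ/ → [+ATR]; bound reached.
From /i/ at 11 rightward: word edge.
Targets with no active source: positions 2 3 4 9 10 stay [-ATR].

5 6 7 11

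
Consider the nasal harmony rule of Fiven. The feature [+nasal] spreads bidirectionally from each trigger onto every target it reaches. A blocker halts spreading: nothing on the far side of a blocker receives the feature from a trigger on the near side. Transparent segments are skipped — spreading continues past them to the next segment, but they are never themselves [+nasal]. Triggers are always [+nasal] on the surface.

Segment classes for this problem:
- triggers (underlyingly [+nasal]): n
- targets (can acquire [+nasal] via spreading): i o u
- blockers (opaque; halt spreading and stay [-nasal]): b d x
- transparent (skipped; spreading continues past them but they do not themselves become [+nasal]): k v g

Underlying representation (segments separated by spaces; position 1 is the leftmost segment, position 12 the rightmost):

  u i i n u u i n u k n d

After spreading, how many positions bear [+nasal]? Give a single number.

10

From /n/ at 4 rightward: 5 /u/ → [+nasal]; 6 /u/ → [+nasal]; 7 /i/ → [+nasal]; 8 /n/ is itself a trigger — this domain ends here.
From /n/ at 4 leftward: 3 /i/ → [+nasal]; 2 /i/ → [+nasal]; 1 /u/ → [+nasal]; word edge.
From /n/ at 8 rightward: 9 /u/ → [+nasal]; 10 /k/ transparent; 11 /n/ is itself a trigger — this domain ends here.
From /n/ at 8 leftward: 7 /i/ → [+nasal]; 6 /u/ → [+nasal]; 5 /u/ → [+nasal]; 4 /n/ is itself a trigger — this domain ends here.
From /n/ at 11 rightward: 12 /d/ blocks.
From /n/ at 11 leftward: 10 /k/ transparent; 9 /u/ → [+nasal]; 8 /n/ is itself a trigger — this domain ends here.
[+nasal] positions on the surface: 1 2 3 4 5 6 7 8 9 11.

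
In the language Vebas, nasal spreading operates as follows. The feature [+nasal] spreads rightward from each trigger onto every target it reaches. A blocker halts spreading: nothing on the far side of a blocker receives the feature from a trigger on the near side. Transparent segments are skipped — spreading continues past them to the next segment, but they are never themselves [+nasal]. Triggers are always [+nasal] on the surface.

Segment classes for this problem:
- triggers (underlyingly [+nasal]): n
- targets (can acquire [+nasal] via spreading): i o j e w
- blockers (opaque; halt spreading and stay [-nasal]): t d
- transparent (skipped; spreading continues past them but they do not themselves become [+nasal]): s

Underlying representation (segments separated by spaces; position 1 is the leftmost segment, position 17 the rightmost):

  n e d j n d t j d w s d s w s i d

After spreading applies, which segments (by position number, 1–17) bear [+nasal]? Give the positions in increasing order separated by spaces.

1 2 5

From /n/ at 1 rightward: 2 /e/ → [+nasal]; 3 /d/ blocks.
From /n/ at 5 rightward: 6 /d/ blocks.
Targets with no active source: positions 4 8 10 14 16 stay [-nasal].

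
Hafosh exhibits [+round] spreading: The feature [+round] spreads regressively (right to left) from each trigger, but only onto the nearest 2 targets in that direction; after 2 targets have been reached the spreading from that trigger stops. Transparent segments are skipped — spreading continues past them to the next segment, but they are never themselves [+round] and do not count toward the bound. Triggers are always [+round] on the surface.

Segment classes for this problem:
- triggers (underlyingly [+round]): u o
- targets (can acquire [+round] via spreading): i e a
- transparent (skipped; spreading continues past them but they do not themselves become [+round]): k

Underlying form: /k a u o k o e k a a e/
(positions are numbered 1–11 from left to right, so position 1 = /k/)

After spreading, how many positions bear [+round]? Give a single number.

4

From /u/ at 3 leftward: 2 /a/ → [+round]; 1 /k/ transparent; word edge.
From /o/ at 4 leftward: 3 /u/ is itself a trigger — this domain ends here.
From /o/ at 6 leftward: 5 /k/ transparent; 4 /o/ is itself a trigger — this domain ends here.
Targets with no active source: positions 7 9 10 11 stay [-round].
[+round] positions on the surface: 2 3 4 6.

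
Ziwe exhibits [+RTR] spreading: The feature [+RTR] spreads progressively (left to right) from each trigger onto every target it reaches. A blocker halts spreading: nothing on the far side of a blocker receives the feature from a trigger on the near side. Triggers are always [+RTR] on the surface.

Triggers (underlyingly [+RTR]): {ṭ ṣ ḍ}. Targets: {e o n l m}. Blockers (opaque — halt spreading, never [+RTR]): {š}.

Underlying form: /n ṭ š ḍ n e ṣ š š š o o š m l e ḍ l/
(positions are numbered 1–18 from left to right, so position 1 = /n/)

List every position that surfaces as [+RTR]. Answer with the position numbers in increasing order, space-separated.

2 4 5 6 7 17 18

From /ṭ/ at 2 rightward: 3 /š/ blocks.
From /ḍ/ at 4 rightward: 5 /n/ → [+RTR]; 6 /e/ → [+RTR]; 7 /ṣ/ is itself a trigger — this domain ends here.
From /ṣ/ at 7 rightward: 8 /š/ blocks.
From /ḍ/ at 17 rightward: 18 /l/ → [+RTR]; word edge.
Targets with no active source: positions 1 11 12 14 15 16 stay [-emphatic].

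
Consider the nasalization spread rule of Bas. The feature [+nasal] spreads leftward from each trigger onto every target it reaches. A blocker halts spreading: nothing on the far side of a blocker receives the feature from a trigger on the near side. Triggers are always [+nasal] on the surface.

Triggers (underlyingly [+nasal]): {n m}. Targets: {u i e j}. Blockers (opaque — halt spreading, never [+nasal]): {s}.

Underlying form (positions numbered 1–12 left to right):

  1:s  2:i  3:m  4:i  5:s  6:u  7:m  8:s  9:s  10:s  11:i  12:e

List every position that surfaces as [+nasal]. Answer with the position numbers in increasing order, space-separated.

2 3 6 7

From /m/ at 3 leftward: 2 /i/ → [+nasal]; 1 /s/ blocks.
From /m/ at 7 leftward: 6 /u/ → [+nasal]; 5 /s/ blocks.
Targets with no active source: positions 4 11 12 stay [-nasal].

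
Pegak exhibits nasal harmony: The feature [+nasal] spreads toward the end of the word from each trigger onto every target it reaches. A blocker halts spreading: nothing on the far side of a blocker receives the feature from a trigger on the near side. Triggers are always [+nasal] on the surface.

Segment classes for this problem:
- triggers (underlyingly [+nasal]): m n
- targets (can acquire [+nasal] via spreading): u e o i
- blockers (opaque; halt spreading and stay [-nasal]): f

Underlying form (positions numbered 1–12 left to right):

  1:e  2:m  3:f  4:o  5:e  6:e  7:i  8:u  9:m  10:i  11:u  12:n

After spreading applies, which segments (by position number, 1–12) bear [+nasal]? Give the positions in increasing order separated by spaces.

2 9 10 11 12

From /m/ at 2 rightward: 3 /f/ blocks.
From /m/ at 9 rightward: 10 /i/ → [+nasal]; 11 /u/ → [+nasal]; 12 /n/ is itself a trigger — this domain ends here.
From /n/ at 12 rightward: word edge.
Targets with no active source: positions 1 4 5 6 7 8 stay [-nasal].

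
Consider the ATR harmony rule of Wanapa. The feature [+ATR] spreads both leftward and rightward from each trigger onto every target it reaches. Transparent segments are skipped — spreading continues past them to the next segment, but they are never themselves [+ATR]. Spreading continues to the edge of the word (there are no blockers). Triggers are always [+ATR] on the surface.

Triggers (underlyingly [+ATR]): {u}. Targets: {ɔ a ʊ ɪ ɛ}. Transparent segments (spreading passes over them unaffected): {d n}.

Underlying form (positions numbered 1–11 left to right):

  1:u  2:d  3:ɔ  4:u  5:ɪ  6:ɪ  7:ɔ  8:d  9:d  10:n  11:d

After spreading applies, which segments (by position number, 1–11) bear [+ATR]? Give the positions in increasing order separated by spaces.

From /u/ at 1 rightward: 2 /d/ transparent; 3 /ɔ/ → [+ATR]; 4 /u/ is itself a trigger — this domain ends here.
From /u/ at 1 leftward: word edge.
From /u/ at 4 rightward: 5 /ɪ/ → [+ATR]; 6 /ɪ/ → [+ATR]; 7 /ɔ/ → [+ATR]; 8 /d/ transparent; 9 /d/ transparent; 10 /n/ transparent; 11 /d/ transparent; word edge.
From /u/ at 4 leftward: 3 /ɔ/ → [+ATR]; 2 /d/ transparent; 1 /u/ is itself a trigger — this domain ends here.

1 3 4 5 6 7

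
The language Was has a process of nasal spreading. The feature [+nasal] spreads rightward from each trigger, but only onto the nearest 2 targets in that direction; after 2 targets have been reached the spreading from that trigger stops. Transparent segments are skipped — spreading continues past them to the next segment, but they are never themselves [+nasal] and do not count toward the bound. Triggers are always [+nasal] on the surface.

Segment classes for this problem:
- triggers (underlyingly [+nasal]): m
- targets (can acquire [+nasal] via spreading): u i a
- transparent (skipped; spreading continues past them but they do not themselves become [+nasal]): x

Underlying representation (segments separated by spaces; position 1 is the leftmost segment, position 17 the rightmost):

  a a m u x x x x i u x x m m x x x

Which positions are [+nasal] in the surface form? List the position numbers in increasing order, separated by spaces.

From /m/ at 3 rightward: 4 /u/ → [+nasal]; 5 /x/ transparent; 6 /x/ transparent; 7 /x/ transparent; 8 /x/ transparent; 9 /i/ → [+nasal]; bound reached.
From /m/ at 13 rightward: 14 /m/ is itself a trigger — this domain ends here.
From /m/ at 14 rightward: 15 /x/ transparent; 16 /x/ transparent; 17 /x/ transparent; word edge.
Targets with no active source: positions 1 2 10 stay [-nasal].

3 4 9 13 14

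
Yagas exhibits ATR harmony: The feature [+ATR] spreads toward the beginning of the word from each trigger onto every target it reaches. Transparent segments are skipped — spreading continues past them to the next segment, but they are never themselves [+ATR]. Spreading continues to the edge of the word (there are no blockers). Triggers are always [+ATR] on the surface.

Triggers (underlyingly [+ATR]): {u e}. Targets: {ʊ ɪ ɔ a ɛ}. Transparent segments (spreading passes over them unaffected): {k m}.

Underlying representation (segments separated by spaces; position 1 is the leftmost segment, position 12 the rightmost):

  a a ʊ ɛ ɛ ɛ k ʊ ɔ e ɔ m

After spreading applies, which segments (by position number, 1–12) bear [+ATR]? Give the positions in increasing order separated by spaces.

From /e/ at 10 leftward: 9 /ɔ/ → [+ATR]; 8 /ʊ/ → [+ATR]; 7 /k/ transparent; 6 /ɛ/ → [+ATR]; 5 /ɛ/ → [+ATR]; 4 /ɛ/ → [+ATR]; 3 /ʊ/ → [+ATR]; 2 /a/ → [+ATR]; 1 /a/ → [+ATR]; word edge.
Target with no active source: position 11 stays [-ATR].

1 2 3 4 5 6 8 9 10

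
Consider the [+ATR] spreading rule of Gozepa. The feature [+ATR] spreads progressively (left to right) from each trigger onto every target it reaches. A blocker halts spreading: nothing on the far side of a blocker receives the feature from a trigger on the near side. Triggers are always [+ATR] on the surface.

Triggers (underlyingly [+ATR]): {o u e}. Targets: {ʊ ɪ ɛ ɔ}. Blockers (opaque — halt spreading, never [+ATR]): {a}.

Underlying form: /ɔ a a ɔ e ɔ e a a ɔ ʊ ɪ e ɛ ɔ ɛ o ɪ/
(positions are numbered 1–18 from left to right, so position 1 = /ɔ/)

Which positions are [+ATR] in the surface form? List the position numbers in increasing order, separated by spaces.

From /e/ at 5 rightward: 6 /ɔ/ → [+ATR]; 7 /e/ is itself a trigger — this domain ends here.
From /e/ at 7 rightward: 8 /a/ blocks.
From /e/ at 13 rightward: 14 /ɛ/ → [+ATR]; 15 /ɔ/ → [+ATR]; 16 /ɛ/ → [+ATR]; 17 /o/ is itself a trigger — this domain ends here.
From /o/ at 17 rightward: 18 /ɪ/ → [+ATR]; word edge.
Targets with no active source: positions 1 4 10 11 12 stay [-ATR].

5 6 7 13 14 15 16 17 18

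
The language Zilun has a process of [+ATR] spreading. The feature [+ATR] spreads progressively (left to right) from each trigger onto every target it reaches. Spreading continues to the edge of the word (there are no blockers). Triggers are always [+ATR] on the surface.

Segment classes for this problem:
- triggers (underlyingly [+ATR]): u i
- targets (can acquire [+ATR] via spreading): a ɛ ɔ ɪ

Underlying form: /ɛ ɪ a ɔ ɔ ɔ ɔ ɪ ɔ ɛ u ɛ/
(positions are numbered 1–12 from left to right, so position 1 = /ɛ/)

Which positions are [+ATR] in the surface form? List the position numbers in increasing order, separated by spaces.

11 12

From /u/ at 11 rightward: 12 /ɛ/ → [+ATR]; word edge.
Targets with no active source: positions 1 2 3 4 5 6 7 8 9 10 stay [-ATR].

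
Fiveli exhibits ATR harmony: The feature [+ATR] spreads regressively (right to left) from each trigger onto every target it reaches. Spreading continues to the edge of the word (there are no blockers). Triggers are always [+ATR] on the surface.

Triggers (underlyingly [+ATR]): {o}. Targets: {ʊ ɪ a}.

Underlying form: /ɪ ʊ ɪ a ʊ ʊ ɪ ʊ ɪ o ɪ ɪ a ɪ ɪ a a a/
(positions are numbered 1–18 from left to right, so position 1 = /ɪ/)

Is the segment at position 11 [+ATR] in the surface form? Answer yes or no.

no

From /o/ at 10 leftward: 9 /ɪ/ → [+ATR]; 8 /ʊ/ → [+ATR]; 7 /ɪ/ → [+ATR]; 6 /ʊ/ → [+ATR]; 5 /ʊ/ → [+ATR]; 4 /a/ → [+ATR]; 3 /ɪ/ → [+ATR]; 2 /ʊ/ → [+ATR]; 1 /ɪ/ → [+ATR]; word edge.
Targets with no active source: positions 11 12 13 14 15 16 17 18 stay [-ATR].
[+ATR] positions on the surface: 1 2 3 4 5 6 7 8 9 10.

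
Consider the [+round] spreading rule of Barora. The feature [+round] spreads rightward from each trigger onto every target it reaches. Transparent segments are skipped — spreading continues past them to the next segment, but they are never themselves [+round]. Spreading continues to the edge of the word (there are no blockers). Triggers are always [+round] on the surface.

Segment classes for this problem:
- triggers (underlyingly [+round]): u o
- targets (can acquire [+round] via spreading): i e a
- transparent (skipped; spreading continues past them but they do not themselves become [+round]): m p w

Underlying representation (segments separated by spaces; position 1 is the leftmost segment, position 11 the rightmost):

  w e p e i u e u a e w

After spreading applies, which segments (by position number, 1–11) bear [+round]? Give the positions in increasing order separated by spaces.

6 7 8 9 10

From /u/ at 6 rightward: 7 /e/ → [+round]; 8 /u/ is itself a trigger — this domain ends here.
From /u/ at 8 rightward: 9 /a/ → [+round]; 10 /e/ → [+round]; 11 /w/ transparent; word edge.
Targets with no active source: positions 2 4 5 stay [-round].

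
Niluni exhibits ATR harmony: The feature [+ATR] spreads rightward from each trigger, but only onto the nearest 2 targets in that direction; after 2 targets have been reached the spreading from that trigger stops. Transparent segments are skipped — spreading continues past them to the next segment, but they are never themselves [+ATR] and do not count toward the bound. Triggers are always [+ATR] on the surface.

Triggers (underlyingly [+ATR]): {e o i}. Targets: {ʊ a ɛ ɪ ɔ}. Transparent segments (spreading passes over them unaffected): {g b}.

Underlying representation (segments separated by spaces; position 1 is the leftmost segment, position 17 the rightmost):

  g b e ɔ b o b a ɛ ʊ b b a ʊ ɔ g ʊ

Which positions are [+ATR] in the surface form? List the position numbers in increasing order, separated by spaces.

3 4 6 8 9

From /e/ at 3 rightward: 4 /ɔ/ → [+ATR]; 5 /b/ transparent; 6 /o/ is itself a trigger — this domain ends here.
From /o/ at 6 rightward: 7 /b/ transparent; 8 /a/ → [+ATR]; 9 /ɛ/ → [+ATR]; bound reached.
Targets with no active source: positions 10 13 14 15 17 stay [-ATR].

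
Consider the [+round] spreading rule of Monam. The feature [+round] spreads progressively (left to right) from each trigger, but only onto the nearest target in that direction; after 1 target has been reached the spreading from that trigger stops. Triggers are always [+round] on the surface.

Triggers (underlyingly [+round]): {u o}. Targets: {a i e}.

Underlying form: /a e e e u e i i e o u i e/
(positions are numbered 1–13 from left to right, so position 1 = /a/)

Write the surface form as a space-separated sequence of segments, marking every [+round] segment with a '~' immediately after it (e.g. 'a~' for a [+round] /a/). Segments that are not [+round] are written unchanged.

a e e e u~ e~ i i e o~ u~ i~ e

From /u/ at 5 rightward: 6 /e/ → [+round]; bound reached.
From /o/ at 10 rightward: 11 /u/ is itself a trigger — this domain ends here.
From /u/ at 11 rightward: 12 /i/ → [+round]; bound reached.
Targets with no active source: positions 1 2 3 4 7 8 9 13 stay [-round].
[+round] positions on the surface: 5 6 10 11 12.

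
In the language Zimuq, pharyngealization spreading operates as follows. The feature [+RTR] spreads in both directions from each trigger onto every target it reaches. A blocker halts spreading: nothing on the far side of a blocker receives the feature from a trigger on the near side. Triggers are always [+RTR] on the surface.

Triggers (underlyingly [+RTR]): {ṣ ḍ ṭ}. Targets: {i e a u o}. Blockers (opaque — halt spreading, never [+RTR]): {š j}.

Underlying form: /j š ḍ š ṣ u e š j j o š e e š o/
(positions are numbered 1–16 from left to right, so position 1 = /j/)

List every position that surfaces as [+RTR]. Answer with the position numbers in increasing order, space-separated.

3 5 6 7

From /ḍ/ at 3 rightward: 4 /š/ blocks.
From /ḍ/ at 3 leftward: 2 /š/ blocks.
From /ṣ/ at 5 rightward: 6 /u/ → [+RTR]; 7 /e/ → [+RTR]; 8 /š/ blocks.
From /ṣ/ at 5 leftward: 4 /š/ blocks.
Targets with no active source: positions 11 13 14 16 stay [-emphatic].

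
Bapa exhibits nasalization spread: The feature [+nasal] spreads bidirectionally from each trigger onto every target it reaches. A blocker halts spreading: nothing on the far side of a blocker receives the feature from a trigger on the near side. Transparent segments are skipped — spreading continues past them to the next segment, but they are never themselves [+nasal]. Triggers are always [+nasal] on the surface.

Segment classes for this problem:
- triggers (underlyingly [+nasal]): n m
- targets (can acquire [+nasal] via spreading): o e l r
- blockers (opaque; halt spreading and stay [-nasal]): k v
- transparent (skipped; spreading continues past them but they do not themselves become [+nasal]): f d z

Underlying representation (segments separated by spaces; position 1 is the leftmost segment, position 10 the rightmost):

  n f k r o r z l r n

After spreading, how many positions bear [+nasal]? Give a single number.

From /n/ at 1 rightward: 2 /f/ transparent; 3 /k/ blocks.
From /n/ at 1 leftward: word edge.
From /n/ at 10 rightward: word edge.
From /n/ at 10 leftward: 9 /r/ → [+nasal]; 8 /l/ → [+nasal]; 7 /z/ transparent; 6 /r/ → [+nasal]; 5 /o/ → [+nasal]; 4 /r/ → [+nasal]; 3 /k/ blocks.
[+nasal] positions on the surface: 1 4 5 6 8 9 10.

7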